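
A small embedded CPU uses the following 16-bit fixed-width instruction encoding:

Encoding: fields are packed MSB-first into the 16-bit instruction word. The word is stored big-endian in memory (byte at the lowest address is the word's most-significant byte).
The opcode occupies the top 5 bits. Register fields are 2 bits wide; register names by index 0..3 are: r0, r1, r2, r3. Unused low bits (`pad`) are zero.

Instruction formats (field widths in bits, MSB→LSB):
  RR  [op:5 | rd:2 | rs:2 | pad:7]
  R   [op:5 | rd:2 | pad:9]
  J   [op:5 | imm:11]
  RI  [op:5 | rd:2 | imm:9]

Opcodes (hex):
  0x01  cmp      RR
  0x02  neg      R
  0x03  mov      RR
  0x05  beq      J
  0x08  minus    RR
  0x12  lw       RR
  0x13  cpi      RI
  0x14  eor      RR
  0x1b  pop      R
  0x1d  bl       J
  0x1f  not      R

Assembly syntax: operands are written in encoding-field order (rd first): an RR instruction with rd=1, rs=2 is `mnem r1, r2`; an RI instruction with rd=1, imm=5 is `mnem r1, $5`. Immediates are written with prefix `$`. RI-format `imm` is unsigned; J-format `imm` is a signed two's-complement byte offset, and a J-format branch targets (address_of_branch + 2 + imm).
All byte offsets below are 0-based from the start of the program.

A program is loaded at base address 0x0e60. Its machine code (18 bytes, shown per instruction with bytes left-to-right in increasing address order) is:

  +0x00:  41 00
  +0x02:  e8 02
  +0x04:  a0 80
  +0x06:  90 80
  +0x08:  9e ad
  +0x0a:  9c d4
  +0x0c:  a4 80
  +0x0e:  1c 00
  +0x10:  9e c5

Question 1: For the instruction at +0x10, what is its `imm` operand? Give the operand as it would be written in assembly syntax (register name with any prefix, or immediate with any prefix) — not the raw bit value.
$197

[10] 9e c5 → 0x9ec5
  opcode bits[15:11]=0x13: cpi/RI
  rd: (w>>9)&0x3=0x3 → r3
  imm: (w>>0)&0x1ff=0xc5 → $197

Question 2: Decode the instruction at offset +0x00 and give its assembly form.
[00] 41 00 → 0x4100
  top 5b → 0x8 → minus [RR]
  rd: (w>>9)&0x3=0x0 → r0
  rs: (w>>7)&0x3=0x2 → r2

minus r0, r2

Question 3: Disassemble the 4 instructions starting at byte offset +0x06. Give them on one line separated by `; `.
lw r0, r1; cpi r3, $173; cpi r2, $212; eor r2, r1

off 0x06: read 90 80 as big → 0x9080
  top 5b → 0x12 → lw [RR]
  [10:9] rd=0 = r0
  [8:7] rs=1 = r1
off 0x08: read 9e ad as big → 0x9ead
  top 5b → 0x13 → cpi [RI]
  [10:9] rd=3 = r3
  [8:0] imm=173 = $173
off 0x0a: read 9c d4 as big → 0x9cd4
  top 5b → 0x13 → cpi [RI]
  [10:9] rd=2 = r2
  [8:0] imm=212 = $212
off 0x0c: read a4 80 as big → 0xa480
  top 5b → 0x14 → eor [RR]
  [10:9] rd=2 = r2
  [8:7] rs=1 = r1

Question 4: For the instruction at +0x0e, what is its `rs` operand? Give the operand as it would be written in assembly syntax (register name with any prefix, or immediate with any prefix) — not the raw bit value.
r0

[0e] 1c 00 → 0x1c00
  op=0x1c00>>11=0x3 ⇒ mov (RR)
  rd@[10:9]=0x2 ⇒ r2
  rs@[8:7]=0x0 ⇒ r0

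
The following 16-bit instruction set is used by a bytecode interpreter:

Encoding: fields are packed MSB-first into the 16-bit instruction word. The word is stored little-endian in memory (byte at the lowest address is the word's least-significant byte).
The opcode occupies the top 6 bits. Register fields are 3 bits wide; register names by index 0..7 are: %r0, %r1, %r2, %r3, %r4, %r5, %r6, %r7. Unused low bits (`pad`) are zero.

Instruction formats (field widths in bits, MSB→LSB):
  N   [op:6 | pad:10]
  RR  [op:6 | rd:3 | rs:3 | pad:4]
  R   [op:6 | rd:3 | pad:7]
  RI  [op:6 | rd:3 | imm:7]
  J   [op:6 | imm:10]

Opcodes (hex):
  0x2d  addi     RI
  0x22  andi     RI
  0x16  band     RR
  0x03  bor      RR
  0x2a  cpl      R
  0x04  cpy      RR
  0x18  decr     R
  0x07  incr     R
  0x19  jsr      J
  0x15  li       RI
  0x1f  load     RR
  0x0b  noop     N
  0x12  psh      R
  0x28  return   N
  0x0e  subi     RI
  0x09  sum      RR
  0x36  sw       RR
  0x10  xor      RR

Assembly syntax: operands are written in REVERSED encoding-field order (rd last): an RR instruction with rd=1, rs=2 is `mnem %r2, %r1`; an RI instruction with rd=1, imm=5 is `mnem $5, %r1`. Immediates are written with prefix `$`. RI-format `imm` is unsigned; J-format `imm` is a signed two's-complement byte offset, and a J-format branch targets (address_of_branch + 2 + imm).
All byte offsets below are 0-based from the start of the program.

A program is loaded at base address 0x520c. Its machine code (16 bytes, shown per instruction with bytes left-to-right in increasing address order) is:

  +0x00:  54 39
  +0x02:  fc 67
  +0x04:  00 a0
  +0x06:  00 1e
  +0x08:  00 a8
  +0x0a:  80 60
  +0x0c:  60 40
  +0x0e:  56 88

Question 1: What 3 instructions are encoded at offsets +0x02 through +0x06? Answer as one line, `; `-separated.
jsr $-4; return; incr %r4

+0x02: fc 67 ⇒ word 0x67fc (little)
  op=0x67fc>>10=0x19 ⇒ jsr (J)
  imm: (w>>0)&0x3ff=0x3fc (s10→-4) → $-4
+0x04: 00 a0 ⇒ word 0xa000 (little)
  op=0xa000>>10=0x28 ⇒ return (N)
+0x06: 00 1e ⇒ word 0x1e00 (little)
  op=0x1e00>>10=0x7 ⇒ incr (R)
  rd: (w>>7)&0x7=0x4 → %r4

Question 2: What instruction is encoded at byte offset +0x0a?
off 0x0a: read 80 60 as little → 0x6080
  top 6b → 0x18 → decr [R]
  [9:7] rd=1 = %r1

decr %r1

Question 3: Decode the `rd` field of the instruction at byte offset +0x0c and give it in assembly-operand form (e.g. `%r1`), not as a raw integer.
%r0

[0c] 60 40 → 0x4060
  top 6b → 0x10 → xor [RR]
  [9:7] rd=0 = %r0
  [6:4] rs=6 = %r6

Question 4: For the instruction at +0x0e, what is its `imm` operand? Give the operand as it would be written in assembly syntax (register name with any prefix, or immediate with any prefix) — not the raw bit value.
off 0x0e: read 56 88 as little → 0x8856
  opcode bits[15:10]=0x22: andi/RI
  rd: (w>>7)&0x7=0x0 → %r0
  imm: (w>>0)&0x7f=0x56 → $86

$86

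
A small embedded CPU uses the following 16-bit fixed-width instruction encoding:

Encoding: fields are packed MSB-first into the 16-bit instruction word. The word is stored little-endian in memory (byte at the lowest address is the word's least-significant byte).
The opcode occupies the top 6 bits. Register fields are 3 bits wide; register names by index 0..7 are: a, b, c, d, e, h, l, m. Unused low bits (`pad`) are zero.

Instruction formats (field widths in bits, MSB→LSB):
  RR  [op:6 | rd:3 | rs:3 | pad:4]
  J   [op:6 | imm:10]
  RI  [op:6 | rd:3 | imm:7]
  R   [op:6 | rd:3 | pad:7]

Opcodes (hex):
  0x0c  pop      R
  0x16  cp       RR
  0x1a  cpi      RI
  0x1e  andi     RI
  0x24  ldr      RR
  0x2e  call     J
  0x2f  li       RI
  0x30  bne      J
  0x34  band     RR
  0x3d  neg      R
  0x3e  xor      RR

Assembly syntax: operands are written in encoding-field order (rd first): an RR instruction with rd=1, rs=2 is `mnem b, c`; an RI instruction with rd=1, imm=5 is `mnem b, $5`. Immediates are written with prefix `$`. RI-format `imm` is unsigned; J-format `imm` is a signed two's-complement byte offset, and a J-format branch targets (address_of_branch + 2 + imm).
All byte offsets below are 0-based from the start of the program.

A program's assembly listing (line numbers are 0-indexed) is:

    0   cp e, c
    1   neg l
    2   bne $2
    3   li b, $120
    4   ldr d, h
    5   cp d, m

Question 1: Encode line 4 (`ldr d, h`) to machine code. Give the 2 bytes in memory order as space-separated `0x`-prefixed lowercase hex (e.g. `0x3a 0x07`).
4. ldr fields op=0x24:6|rd=3:3|rs=5:3|pad=0:4 → word 91d0h → d0 91

0xd0 0x91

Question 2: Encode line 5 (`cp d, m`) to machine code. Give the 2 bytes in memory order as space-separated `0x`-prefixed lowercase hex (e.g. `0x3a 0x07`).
L5: cp op=0x16:6|rd=3:3|rs=7:3|pad=0:4 ⇒ 0x59f0 ⇒ little f0 59

0xf0 0x59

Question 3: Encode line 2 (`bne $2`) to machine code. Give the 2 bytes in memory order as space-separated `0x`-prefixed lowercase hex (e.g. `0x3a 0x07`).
0x02 0xc0

line 2 (bne): pack op=0x30:6|imm=2:10 = 0xc002; little→ 02 c0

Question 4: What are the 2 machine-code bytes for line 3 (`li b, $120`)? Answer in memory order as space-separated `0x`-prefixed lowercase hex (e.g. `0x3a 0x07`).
0xf8 0xbc

3. li fields op=0x2f:6|rd=1:3|imm=120:7 → word bcf8h → f8 bc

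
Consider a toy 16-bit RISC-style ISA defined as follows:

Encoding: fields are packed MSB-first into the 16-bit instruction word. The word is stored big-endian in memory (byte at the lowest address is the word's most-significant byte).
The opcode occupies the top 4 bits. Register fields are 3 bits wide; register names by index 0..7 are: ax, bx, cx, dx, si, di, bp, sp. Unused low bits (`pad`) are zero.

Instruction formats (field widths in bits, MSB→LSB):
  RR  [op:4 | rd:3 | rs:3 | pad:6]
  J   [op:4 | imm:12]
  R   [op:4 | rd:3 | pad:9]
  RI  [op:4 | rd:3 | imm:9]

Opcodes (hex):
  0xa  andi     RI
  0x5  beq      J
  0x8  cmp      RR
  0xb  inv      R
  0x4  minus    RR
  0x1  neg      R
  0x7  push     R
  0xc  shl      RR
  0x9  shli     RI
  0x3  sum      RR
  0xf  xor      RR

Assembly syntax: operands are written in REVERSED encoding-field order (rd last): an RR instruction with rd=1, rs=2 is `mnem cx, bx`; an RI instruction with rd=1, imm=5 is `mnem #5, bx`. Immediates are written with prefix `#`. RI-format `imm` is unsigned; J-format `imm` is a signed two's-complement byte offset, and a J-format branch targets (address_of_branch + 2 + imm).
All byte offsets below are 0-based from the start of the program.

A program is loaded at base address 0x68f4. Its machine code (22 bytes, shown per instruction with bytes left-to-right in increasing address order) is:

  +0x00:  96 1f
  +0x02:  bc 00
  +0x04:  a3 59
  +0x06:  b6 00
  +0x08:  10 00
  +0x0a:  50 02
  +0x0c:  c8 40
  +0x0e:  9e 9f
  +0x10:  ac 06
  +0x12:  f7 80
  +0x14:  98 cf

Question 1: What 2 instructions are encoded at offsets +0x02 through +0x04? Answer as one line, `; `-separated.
+0x02: bc 00 ⇒ word 0xbc00 (big)
  op=0xbc00>>12=0xb ⇒ inv (R)
  [11:9] rd=6 = bp
+0x04: a3 59 ⇒ word 0xa359 (big)
  op=0xa359>>12=0xa ⇒ andi (RI)
  [11:9] rd=1 = bx
  [8:0] imm=345 = #345

inv bp; andi #345, bx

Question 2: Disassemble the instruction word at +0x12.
xor bp, dx

[12] f7 80 → 0xf780
  opcode bits[15:12]=0xf: xor/RR
  rd: (w>>9)&0x7=0x3 → dx
  rs: (w>>6)&0x7=0x6 → bp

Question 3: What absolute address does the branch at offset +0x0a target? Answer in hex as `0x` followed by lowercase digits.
0x6902

@+0a  big-endian(50 02) = 0x5002
  opcode bits[15:12]=0x5: beq/J
  [11:0] imm=2 = #2
  target = base 0x68f4 + off 0x0a + 2 + imm 2 = 0x6902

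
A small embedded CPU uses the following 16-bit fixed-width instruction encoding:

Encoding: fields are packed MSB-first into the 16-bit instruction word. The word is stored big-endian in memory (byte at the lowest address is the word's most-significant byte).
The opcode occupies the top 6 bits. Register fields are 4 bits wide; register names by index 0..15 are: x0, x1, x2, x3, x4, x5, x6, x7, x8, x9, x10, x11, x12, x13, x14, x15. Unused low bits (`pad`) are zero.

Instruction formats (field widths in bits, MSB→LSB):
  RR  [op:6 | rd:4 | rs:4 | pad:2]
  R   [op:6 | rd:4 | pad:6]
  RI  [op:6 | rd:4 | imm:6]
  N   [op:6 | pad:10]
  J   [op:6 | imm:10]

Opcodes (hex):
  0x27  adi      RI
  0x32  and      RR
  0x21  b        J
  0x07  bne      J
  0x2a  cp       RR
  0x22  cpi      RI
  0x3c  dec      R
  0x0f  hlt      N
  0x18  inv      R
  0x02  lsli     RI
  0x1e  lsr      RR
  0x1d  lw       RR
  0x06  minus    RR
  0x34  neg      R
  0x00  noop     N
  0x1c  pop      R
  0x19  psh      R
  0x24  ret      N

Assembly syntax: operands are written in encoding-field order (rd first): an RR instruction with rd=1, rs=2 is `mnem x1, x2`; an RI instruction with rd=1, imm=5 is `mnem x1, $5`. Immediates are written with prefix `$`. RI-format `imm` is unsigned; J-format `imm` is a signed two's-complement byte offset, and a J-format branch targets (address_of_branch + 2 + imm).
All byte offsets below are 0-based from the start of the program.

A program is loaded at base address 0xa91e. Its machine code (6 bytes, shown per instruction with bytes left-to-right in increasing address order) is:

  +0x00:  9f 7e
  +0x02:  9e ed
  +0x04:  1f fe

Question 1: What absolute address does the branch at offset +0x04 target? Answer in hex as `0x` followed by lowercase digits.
[04] 1f fe → 0x1ffe
  opcode bits[15:10]=0x7: bne/J
  [9:0] imm=1022 (s10→-2) = $-2
  target = base 0xa91e + off 0x04 + 2 + imm -2 = 0xa922

0xa922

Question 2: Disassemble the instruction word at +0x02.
@+02  big-endian(9e ed) = 0x9eed
  opcode bits[15:10]=0x27: adi/RI
  rd: (w>>6)&0xf=0xb → x11
  imm: (w>>0)&0x3f=0x2d → $45

adi x11, $45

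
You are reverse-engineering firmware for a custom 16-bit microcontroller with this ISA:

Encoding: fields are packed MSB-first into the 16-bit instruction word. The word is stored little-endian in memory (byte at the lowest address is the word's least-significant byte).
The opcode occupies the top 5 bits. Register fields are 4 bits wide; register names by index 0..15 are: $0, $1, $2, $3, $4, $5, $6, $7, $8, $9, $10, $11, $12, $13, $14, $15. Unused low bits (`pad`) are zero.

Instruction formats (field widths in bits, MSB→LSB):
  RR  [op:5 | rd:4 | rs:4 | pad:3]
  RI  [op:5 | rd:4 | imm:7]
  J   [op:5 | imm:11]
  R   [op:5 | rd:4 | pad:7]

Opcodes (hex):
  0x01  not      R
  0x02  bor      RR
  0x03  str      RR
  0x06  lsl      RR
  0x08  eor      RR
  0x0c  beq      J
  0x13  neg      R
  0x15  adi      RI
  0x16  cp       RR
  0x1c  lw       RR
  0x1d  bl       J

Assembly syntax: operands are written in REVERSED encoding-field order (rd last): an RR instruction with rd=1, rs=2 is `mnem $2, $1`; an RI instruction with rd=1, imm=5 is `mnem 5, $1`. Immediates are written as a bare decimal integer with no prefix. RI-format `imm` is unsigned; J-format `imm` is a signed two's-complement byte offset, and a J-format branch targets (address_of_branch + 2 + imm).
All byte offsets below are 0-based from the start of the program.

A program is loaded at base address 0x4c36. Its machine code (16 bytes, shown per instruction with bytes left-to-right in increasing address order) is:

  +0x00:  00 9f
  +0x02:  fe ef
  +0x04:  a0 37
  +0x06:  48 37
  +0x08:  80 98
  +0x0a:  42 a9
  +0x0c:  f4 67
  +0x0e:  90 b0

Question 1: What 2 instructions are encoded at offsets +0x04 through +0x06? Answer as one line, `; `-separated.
[04] a0 37 → 0x37a0
  op=0x37a0>>11=0x6 ⇒ lsl (RR)
  [10:7] rd=15 = $15
  [6:3] rs=4 = $4
[06] 48 37 → 0x3748
  op=0x3748>>11=0x6 ⇒ lsl (RR)
  [10:7] rd=14 = $14
  [6:3] rs=9 = $9

lsl $4, $15; lsl $9, $14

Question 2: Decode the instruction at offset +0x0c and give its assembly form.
off 0x0c: read f4 67 as little → 0x67f4
  op=0x67f4>>11=0xc ⇒ beq (J)
  imm@[10:0]=0x7f4 (s11→-12) ⇒ -12

beq -12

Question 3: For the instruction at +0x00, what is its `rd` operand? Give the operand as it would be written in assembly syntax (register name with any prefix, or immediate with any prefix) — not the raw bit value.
@+00  little-endian(00 9f) = 0x9f00
  opcode bits[15:11]=0x13: neg/R
  [10:7] rd=14 = $14

$14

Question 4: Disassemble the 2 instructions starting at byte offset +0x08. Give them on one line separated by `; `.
off 0x08: read 80 98 as little → 0x9880
  op=0x9880>>11=0x13 ⇒ neg (R)
  rd@[10:7]=0x1 ⇒ $1
off 0x0a: read 42 a9 as little → 0xa942
  op=0xa942>>11=0x15 ⇒ adi (RI)
  rd@[10:7]=0x2 ⇒ $2
  imm@[6:0]=0x42 ⇒ 66

neg $1; adi 66, $2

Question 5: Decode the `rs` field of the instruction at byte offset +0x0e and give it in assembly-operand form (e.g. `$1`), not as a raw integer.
@+0e  little-endian(90 b0) = 0xb090
  top 5b → 0x16 → cp [RR]
  rd@[10:7]=0x1 ⇒ $1
  rs@[6:3]=0x2 ⇒ $2

$2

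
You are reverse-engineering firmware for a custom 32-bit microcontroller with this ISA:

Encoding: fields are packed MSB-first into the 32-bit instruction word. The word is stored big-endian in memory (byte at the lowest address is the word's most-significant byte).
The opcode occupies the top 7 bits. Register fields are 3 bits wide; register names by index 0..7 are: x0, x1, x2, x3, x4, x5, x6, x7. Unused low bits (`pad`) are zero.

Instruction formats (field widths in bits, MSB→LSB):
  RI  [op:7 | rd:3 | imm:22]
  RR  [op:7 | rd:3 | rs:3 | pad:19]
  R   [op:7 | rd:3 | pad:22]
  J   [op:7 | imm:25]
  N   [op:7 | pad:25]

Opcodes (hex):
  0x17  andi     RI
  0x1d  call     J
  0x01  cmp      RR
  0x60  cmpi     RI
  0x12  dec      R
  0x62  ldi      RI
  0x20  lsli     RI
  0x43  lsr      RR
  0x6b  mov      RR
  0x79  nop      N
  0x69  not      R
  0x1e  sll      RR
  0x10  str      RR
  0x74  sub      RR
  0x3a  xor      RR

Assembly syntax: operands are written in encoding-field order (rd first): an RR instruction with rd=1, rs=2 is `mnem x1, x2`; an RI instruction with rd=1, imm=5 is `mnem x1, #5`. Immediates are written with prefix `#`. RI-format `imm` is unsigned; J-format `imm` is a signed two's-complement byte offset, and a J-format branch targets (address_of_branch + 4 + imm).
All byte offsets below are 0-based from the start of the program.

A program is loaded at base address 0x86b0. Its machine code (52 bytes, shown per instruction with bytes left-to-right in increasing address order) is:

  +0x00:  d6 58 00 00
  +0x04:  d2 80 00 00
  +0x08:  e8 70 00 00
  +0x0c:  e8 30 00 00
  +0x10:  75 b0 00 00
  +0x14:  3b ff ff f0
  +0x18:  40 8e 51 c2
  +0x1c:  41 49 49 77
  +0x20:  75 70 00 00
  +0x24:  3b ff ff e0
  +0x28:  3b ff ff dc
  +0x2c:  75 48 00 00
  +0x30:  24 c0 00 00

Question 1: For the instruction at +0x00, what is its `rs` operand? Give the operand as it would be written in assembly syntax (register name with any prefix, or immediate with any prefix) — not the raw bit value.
x3

+0x00: d6 58 00 00 ⇒ word 0xd6580000 (big)
  opcode bits[31:25]=0x6b: mov/RR
  rd: (w>>22)&0x7=0x1 → x1
  rs: (w>>19)&0x7=0x3 → x3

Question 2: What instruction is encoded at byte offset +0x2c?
xor x5, x1

off 0x2c: read 75 48 00 00 as big → 0x75480000
  top 7b → 0x3a → xor [RR]
  [24:22] rd=5 = x5
  [21:19] rs=1 = x1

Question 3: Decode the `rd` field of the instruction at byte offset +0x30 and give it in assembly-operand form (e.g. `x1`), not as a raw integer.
x3

@+30  big-endian(24 c0 00 00) = 0x24c00000
  op=0x24c00000>>25=0x12 ⇒ dec (R)
  rd@[24:22]=0x3 ⇒ x3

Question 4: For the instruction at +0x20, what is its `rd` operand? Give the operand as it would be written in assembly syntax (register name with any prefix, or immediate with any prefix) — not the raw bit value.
off 0x20: read 75 70 00 00 as big → 0x75700000
  op=0x75700000>>25=0x3a ⇒ xor (RR)
  rd: (w>>22)&0x7=0x5 → x5
  rs: (w>>19)&0x7=0x6 → x6

x5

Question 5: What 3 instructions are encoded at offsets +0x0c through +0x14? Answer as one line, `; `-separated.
off 0x0c: read e8 30 00 00 as big → 0xe8300000
  opcode bits[31:25]=0x74: sub/RR
  rd: (w>>22)&0x7=0x0 → x0
  rs: (w>>19)&0x7=0x6 → x6
off 0x10: read 75 b0 00 00 as big → 0x75b00000
  opcode bits[31:25]=0x3a: xor/RR
  rd: (w>>22)&0x7=0x6 → x6
  rs: (w>>19)&0x7=0x6 → x6
off 0x14: read 3b ff ff f0 as big → 0x3bfffff0
  opcode bits[31:25]=0x1d: call/J
  imm: (w>>0)&0x1ffffff=0x1fffff0 (s25→-16) → #-16

sub x0, x6; xor x6, x6; call #-16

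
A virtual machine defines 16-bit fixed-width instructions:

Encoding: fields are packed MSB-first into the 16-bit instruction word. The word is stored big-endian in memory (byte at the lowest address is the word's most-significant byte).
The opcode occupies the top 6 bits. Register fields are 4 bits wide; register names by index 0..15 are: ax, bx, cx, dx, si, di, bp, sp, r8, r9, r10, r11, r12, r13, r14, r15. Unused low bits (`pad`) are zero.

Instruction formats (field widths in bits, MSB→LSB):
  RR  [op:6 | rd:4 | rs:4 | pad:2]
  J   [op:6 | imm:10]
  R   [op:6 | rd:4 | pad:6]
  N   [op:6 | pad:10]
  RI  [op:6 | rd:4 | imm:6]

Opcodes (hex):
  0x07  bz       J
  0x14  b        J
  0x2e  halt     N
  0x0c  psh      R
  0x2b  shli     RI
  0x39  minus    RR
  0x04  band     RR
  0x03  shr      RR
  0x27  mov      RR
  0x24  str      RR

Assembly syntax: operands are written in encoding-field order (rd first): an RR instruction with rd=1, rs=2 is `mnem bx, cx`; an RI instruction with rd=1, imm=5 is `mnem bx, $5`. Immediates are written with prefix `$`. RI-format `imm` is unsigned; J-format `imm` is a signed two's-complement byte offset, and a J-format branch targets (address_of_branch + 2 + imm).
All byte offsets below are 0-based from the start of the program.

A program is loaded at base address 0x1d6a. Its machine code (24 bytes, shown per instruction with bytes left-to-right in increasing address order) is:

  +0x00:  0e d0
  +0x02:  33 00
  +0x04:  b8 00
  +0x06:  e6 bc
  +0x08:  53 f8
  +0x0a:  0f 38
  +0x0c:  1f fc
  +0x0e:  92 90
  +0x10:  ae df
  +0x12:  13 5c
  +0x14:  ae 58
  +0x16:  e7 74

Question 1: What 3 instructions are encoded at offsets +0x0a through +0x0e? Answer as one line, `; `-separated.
shr r12, r14; bz $-4; str r10, si

off 0x0a: read 0f 38 as big → 0x0f38
  top 6b → 0x3 → shr [RR]
  rd: (w>>6)&0xf=0xc → r12
  rs: (w>>2)&0xf=0xe → r14
off 0x0c: read 1f fc as big → 0x1ffc
  top 6b → 0x7 → bz [J]
  imm: (w>>0)&0x3ff=0x3fc (s10→-4) → $-4
off 0x0e: read 92 90 as big → 0x9290
  top 6b → 0x24 → str [RR]
  rd: (w>>6)&0xf=0xa → r10
  rs: (w>>2)&0xf=0x4 → si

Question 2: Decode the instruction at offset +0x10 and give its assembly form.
@+10  big-endian(ae df) = 0xaedf
  top 6b → 0x2b → shli [RI]
  rd@[9:6]=0xb ⇒ r11
  imm@[5:0]=0x1f ⇒ $31

shli r11, $31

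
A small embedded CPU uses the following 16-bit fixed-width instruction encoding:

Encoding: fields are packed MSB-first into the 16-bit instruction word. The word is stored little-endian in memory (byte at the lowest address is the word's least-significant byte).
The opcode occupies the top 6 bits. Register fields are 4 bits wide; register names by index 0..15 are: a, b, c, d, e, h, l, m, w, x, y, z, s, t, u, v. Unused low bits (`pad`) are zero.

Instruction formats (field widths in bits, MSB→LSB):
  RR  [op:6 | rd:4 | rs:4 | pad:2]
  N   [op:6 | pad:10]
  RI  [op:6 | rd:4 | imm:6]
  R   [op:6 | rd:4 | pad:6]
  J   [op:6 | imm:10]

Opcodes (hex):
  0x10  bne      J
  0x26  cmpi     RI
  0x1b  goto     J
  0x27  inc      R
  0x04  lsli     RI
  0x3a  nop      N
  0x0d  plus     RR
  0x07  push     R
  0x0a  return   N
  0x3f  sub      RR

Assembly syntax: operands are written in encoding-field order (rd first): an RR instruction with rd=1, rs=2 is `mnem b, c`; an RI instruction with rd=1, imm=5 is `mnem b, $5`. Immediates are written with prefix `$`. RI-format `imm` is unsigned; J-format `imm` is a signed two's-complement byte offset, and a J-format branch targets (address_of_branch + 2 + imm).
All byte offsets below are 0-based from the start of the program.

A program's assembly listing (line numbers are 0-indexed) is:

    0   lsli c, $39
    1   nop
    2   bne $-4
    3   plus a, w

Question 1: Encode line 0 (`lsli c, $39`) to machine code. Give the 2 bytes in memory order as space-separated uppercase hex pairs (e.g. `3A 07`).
A7 10

line 0 (lsli): pack op=0x4:6|rd=2:4|imm=39:6 = 0x10a7; little→ a7 10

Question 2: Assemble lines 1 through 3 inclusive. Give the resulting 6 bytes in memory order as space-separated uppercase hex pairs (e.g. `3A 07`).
L1: nop op=0x3a:6|pad=0:10 ⇒ 0xe800 ⇒ little 00 e8
L2: bne op=0x10:6|imm=-4:10 ⇒ 0x43fc ⇒ little fc 43
L3: plus op=0xd:6|rd=0:4|rs=8:4|pad=0:2 ⇒ 0x3420 ⇒ little 20 34

00 E8 FC 43 20 34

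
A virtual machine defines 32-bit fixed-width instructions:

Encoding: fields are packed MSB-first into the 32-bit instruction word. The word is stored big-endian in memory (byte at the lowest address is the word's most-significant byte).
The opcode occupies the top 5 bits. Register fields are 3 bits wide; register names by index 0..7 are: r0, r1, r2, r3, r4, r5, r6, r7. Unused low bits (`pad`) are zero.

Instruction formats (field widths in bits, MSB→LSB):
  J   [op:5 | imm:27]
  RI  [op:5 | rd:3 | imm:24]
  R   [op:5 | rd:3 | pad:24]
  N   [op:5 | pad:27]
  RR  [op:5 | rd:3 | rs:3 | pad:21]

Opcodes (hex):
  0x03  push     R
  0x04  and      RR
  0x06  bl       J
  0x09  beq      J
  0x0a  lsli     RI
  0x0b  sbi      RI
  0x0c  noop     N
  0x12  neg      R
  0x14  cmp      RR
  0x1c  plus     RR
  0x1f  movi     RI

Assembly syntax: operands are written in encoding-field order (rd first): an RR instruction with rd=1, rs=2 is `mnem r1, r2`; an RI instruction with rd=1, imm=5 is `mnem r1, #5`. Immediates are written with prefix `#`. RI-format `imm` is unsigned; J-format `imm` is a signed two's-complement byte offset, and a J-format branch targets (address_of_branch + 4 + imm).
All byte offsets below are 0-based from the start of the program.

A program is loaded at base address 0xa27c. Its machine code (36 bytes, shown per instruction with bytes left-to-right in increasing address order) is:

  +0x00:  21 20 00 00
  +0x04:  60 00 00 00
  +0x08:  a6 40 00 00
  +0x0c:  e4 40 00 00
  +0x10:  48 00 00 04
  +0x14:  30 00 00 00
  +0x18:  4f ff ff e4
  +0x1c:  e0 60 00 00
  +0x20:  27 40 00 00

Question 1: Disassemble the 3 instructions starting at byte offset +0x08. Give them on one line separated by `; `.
off 0x08: read a6 40 00 00 as big → 0xa6400000
  top 5b → 0x14 → cmp [RR]
  [26:24] rd=6 = r6
  [23:21] rs=2 = r2
off 0x0c: read e4 40 00 00 as big → 0xe4400000
  top 5b → 0x1c → plus [RR]
  [26:24] rd=4 = r4
  [23:21] rs=2 = r2
off 0x10: read 48 00 00 04 as big → 0x48000004
  top 5b → 0x9 → beq [J]
  [26:0] imm=4 = #4

cmp r6, r2; plus r4, r2; beq #4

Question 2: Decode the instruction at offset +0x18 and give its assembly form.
off 0x18: read 4f ff ff e4 as big → 0x4fffffe4
  top 5b → 0x9 → beq [J]
  [26:0] imm=134217700 (s27→-28) = #-28

beq #-28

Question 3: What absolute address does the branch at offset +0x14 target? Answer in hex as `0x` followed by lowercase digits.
0xa294

off 0x14: read 30 00 00 00 as big → 0x30000000
  opcode bits[31:27]=0x6: bl/J
  imm@[26:0]=0x0 ⇒ #0
  target = base 0xa27c + off 0x14 + 4 + imm 0 = 0xa294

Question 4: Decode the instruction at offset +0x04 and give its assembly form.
noop

+0x04: 60 00 00 00 ⇒ word 0x60000000 (big)
  op=0x60000000>>27=0xc ⇒ noop (N)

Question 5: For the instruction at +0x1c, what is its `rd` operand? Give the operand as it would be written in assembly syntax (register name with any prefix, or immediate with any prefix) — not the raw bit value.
r0

+0x1c: e0 60 00 00 ⇒ word 0xe0600000 (big)
  op=0xe0600000>>27=0x1c ⇒ plus (RR)
  [26:24] rd=0 = r0
  [23:21] rs=3 = r3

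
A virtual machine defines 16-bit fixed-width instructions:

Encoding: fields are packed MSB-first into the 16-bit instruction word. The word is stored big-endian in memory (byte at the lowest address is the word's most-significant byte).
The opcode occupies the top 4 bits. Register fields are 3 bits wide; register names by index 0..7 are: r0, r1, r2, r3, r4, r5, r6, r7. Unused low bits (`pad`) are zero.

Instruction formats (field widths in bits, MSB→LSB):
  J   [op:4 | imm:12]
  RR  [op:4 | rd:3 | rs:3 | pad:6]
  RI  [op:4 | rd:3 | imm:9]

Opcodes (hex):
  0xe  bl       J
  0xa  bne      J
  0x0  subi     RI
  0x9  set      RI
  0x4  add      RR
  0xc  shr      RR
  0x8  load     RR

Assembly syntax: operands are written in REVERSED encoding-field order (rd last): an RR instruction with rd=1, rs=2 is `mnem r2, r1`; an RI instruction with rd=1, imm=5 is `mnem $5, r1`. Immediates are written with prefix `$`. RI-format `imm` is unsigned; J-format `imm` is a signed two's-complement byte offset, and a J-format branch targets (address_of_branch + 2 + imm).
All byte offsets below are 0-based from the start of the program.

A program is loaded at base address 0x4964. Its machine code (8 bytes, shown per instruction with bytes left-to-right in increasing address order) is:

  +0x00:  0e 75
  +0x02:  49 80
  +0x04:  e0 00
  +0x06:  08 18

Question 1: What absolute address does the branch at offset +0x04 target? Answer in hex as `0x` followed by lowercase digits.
0x496a

+0x04: e0 00 ⇒ word 0xe000 (big)
  opcode bits[15:12]=0xe: bl/J
  [11:0] imm=0 = $0
  target = base 0x4964 + off 0x04 + 2 + imm 0 = 0x496a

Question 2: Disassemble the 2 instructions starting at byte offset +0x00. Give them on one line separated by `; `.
[00] 0e 75 → 0x0e75
  opcode bits[15:12]=0x0: subi/RI
  rd@[11:9]=0x7 ⇒ r7
  imm@[8:0]=0x75 ⇒ $117
[02] 49 80 → 0x4980
  opcode bits[15:12]=0x4: add/RR
  rd@[11:9]=0x4 ⇒ r4
  rs@[8:6]=0x6 ⇒ r6

subi $117, r7; add r6, r4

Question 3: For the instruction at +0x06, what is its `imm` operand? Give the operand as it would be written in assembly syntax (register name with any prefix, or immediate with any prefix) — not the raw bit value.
$24

+0x06: 08 18 ⇒ word 0x0818 (big)
  op=0x0818>>12=0x0 ⇒ subi (RI)
  rd@[11:9]=0x4 ⇒ r4
  imm@[8:0]=0x18 ⇒ $24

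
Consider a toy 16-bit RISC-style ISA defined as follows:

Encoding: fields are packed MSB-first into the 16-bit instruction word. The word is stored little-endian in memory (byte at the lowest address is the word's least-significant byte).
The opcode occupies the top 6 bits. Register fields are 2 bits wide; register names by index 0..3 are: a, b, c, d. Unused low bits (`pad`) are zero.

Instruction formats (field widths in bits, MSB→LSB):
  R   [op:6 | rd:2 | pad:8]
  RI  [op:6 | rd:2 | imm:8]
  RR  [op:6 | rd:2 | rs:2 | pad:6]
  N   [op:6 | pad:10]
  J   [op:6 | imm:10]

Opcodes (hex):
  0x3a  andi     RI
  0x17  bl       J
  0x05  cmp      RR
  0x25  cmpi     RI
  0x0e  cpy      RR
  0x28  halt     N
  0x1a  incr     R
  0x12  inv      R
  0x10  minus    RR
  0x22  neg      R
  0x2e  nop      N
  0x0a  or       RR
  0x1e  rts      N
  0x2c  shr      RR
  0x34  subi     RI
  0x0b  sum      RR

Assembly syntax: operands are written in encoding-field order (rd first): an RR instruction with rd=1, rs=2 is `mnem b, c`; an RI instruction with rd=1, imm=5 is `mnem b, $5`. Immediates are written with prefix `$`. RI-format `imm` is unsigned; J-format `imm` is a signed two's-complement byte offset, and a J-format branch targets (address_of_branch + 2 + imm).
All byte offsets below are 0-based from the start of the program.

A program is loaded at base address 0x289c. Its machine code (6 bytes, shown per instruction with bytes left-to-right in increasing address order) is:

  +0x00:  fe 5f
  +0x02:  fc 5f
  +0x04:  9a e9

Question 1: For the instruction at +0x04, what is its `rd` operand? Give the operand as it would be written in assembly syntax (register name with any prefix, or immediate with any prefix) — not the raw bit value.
[04] 9a e9 → 0xe99a
  top 6b → 0x3a → andi [RI]
  [9:8] rd=1 = b
  [7:0] imm=154 = $154

b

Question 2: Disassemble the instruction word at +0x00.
bl $-2

off 0x00: read fe 5f as little → 0x5ffe
  opcode bits[15:10]=0x17: bl/J
  imm: (w>>0)&0x3ff=0x3fe (s10→-2) → $-2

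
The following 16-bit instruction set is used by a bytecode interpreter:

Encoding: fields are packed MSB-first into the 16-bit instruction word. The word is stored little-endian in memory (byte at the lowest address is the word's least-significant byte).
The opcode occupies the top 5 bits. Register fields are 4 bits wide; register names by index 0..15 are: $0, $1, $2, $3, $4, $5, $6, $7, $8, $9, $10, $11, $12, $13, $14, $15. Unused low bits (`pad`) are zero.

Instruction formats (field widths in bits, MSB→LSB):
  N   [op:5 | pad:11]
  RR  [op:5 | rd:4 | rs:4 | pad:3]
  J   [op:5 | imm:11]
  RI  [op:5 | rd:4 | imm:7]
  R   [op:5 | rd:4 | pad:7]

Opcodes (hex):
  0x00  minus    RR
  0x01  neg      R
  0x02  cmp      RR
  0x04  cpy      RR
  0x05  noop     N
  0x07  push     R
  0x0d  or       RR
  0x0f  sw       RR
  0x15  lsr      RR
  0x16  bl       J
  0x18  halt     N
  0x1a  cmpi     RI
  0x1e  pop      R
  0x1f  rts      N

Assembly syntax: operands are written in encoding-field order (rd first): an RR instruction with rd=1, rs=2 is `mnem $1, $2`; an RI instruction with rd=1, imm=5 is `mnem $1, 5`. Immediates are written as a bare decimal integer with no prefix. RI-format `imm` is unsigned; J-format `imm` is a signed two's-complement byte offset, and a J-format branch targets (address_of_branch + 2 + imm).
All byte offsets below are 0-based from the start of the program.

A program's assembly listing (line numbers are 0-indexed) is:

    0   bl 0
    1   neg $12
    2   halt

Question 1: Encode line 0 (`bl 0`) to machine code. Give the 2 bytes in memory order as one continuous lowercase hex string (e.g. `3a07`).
00b0

line 0 (bl): pack op=0x16:5|imm=0:11 = 0xb000; little→ 00 b0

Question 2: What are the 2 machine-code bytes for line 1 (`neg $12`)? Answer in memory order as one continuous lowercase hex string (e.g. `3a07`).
L1: neg op=0x1:5|rd=12:4|pad=0:7 ⇒ 0x0e00 ⇒ little 00 0e

000e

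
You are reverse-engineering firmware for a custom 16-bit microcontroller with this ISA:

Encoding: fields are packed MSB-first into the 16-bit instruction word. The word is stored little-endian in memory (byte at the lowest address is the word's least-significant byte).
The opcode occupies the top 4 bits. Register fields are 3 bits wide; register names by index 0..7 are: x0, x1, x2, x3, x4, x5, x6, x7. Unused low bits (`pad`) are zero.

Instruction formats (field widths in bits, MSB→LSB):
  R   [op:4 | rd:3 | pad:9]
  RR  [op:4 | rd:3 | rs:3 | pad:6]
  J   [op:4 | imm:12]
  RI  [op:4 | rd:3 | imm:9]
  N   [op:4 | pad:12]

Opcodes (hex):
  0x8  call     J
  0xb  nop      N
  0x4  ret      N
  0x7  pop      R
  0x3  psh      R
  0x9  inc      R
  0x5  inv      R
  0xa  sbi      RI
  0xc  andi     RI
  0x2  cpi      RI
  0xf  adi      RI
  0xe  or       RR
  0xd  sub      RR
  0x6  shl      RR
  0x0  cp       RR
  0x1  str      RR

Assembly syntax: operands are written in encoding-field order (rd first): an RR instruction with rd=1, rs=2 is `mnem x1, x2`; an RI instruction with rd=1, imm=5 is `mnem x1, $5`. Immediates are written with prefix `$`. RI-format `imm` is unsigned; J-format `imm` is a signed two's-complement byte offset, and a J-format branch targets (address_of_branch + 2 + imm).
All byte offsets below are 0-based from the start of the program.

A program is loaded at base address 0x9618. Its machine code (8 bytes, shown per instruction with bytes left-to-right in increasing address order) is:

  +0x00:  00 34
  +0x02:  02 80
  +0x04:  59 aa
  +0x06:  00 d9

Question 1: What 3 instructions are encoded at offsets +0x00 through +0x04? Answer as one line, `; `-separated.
+0x00: 00 34 ⇒ word 0x3400 (little)
  opcode bits[15:12]=0x3: psh/R
  rd: (w>>9)&0x7=0x2 → x2
+0x02: 02 80 ⇒ word 0x8002 (little)
  opcode bits[15:12]=0x8: call/J
  imm: (w>>0)&0xfff=0x2 → $2
+0x04: 59 aa ⇒ word 0xaa59 (little)
  opcode bits[15:12]=0xa: sbi/RI
  rd: (w>>9)&0x7=0x5 → x5
  imm: (w>>0)&0x1ff=0x59 → $89

psh x2; call $2; sbi x5, $89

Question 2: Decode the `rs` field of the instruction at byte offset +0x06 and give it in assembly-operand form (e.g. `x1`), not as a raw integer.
x4

off 0x06: read 00 d9 as little → 0xd900
  top 4b → 0xd → sub [RR]
  rd: (w>>9)&0x7=0x4 → x4
  rs: (w>>6)&0x7=0x4 → x4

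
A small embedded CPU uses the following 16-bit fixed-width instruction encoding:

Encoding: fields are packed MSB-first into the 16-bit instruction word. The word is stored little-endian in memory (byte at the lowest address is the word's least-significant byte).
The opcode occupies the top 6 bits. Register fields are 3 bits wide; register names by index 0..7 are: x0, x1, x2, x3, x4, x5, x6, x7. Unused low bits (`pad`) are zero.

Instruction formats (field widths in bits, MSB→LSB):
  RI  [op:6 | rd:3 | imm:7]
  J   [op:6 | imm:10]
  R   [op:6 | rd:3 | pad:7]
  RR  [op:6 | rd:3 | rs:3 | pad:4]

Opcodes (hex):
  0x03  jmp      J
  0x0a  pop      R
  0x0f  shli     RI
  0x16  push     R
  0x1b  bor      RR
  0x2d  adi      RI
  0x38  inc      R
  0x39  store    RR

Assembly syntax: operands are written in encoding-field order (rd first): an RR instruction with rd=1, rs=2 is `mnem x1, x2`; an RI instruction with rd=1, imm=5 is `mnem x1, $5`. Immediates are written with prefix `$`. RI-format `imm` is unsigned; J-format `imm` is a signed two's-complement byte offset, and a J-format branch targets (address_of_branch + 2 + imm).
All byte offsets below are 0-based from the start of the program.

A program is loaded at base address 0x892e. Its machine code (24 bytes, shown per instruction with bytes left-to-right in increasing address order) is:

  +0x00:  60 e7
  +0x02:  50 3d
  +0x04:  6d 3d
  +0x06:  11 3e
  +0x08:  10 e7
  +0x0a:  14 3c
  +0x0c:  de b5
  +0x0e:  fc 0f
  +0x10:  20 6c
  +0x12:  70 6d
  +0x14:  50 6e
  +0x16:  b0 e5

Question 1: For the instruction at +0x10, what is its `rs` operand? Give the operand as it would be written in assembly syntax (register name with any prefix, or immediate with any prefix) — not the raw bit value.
off 0x10: read 20 6c as little → 0x6c20
  op=0x6c20>>10=0x1b ⇒ bor (RR)
  rd@[9:7]=0x0 ⇒ x0
  rs@[6:4]=0x2 ⇒ x2

x2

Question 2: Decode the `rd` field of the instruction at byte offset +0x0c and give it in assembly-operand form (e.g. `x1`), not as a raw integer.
@+0c  little-endian(de b5) = 0xb5de
  opcode bits[15:10]=0x2d: adi/RI
  rd@[9:7]=0x3 ⇒ x3
  imm@[6:0]=0x5e ⇒ $94

x3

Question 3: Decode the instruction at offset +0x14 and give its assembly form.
@+14  little-endian(50 6e) = 0x6e50
  op=0x6e50>>10=0x1b ⇒ bor (RR)
  [9:7] rd=4 = x4
  [6:4] rs=5 = x5

bor x4, x5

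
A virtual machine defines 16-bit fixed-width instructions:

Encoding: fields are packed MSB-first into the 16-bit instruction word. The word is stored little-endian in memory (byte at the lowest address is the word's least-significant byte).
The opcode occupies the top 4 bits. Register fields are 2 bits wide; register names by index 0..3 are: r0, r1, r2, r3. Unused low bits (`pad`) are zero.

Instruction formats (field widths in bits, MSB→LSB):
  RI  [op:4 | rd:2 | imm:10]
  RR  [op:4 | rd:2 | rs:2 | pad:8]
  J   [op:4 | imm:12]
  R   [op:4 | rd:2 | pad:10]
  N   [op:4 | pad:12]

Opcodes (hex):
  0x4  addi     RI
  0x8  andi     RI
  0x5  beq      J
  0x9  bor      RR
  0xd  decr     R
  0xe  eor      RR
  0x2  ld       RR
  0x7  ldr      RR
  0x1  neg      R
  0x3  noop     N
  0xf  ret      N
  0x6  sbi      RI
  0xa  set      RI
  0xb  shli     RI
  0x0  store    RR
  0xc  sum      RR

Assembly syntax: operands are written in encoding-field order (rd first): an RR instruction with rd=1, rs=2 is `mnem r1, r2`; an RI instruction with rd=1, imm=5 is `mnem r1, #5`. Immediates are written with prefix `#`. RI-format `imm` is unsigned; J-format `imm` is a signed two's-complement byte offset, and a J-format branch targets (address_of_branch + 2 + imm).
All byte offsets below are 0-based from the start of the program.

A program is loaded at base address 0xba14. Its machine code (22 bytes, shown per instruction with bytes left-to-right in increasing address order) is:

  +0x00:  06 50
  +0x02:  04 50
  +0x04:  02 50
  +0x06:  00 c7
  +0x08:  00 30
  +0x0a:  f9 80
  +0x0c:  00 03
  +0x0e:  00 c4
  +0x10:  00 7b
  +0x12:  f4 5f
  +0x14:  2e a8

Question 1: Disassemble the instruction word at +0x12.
+0x12: f4 5f ⇒ word 0x5ff4 (little)
  op=0x5ff4>>12=0x5 ⇒ beq (J)
  imm: (w>>0)&0xfff=0xff4 (s12→-12) → #-12

beq #-12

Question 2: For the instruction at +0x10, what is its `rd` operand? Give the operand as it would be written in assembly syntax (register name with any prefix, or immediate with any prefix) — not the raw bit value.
off 0x10: read 00 7b as little → 0x7b00
  op=0x7b00>>12=0x7 ⇒ ldr (RR)
  [11:10] rd=2 = r2
  [9:8] rs=3 = r3

r2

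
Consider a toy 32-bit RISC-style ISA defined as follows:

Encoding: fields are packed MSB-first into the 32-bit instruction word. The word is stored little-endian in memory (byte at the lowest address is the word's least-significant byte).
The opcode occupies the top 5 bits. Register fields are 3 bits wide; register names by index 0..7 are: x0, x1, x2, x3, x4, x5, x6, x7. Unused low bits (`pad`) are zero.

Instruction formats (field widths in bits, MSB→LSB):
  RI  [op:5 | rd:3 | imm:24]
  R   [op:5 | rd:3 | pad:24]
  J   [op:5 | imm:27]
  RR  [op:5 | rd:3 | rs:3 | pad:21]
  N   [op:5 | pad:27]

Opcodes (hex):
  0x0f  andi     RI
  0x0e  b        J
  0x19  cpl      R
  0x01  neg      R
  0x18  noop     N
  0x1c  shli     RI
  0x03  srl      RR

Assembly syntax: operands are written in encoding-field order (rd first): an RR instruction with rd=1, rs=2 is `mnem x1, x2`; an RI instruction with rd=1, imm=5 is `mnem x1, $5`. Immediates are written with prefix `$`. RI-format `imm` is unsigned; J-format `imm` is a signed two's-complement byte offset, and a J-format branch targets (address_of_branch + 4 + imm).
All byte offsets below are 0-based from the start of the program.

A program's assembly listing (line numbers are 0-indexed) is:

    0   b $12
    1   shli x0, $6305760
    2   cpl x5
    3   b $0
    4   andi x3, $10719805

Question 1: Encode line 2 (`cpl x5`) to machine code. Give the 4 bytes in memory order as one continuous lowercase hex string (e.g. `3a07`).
000000cd

L2: cpl op=0x19:5|rd=5:3|pad=0:24 ⇒ 0xcd000000 ⇒ little 00 00 00 cd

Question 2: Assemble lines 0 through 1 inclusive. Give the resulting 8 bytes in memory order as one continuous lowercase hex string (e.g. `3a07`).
0c000070e03760e0

L0: b op=0xe:5|imm=12:27 ⇒ 0x7000000c ⇒ little 0c 00 00 70
L1: shli op=0x1c:5|rd=0:3|imm=6305760:24 ⇒ 0xe06037e0 ⇒ little e0 37 60 e0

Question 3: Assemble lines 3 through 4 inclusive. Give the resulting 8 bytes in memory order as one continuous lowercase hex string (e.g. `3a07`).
L3: b op=0xe:5|imm=0:27 ⇒ 0x70000000 ⇒ little 00 00 00 70
L4: andi op=0xf:5|rd=3:3|imm=10719805:24 ⇒ 0x7ba3923d ⇒ little 3d 92 a3 7b

000000703d92a37b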